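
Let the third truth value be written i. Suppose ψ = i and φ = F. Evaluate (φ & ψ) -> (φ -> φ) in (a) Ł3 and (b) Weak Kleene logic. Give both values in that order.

T; i

In Ł3: φ & ψ = F & i = F
φ -> φ = F -> F = T
(φ & ψ) -> (φ -> φ) = F -> T = T
In Weak Kleene logic: φ & ψ = F & i = i
φ -> φ = F -> F = T
(φ & ψ) -> (φ -> φ) = i -> T = i  [any arg is the third value ⇒ result is the third value]
They differ because Ł3 and Weak Kleene logic treat i differently under the binary connectives.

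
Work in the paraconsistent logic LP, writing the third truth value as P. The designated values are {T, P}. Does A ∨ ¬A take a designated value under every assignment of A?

Yes

Every assignment of A over {T, P, F} gives a value in {T, P}.
In particular, with A=P: A ∨ ¬A = P.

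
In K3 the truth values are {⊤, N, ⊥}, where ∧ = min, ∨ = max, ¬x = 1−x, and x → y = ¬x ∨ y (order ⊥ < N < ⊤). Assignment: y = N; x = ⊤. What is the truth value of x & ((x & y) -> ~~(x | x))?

⊤

x & y = ⊤ & N = N
x | x = ⊤ | ⊤ = ⊤
~(x | x) = ~⊤ = ⊥
~~(x | x) = ~⊥ = ⊤
(x & y) -> ~~(x | x) = N -> ⊤ = ⊤  [~N | ⊤]
x & ((x & y) -> ~~(x | x)) = ⊤ & ⊤ = ⊤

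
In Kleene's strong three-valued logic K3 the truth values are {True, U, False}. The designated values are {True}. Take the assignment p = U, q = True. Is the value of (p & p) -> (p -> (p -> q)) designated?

p & p = U & U = U
p -> q = U -> True = True
p -> (p -> q) = U -> True = True
(p & p) -> (p -> (p -> q)) = U -> True = True
True ∈ {True}.

Yes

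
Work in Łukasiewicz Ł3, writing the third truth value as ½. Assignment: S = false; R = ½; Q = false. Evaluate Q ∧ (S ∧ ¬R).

¬R = ¬½ = ½
S ∧ ¬R = false ∧ ½ = false
Q ∧ (S ∧ ¬R) = false ∧ false = false

false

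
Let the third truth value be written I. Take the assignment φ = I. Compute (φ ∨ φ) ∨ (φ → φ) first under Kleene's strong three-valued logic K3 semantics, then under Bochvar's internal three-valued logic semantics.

I; I

In Kleene's strong three-valued logic K3: φ ∨ φ = I ∨ I = I
φ → φ = I → I = I  [¬I ∨ I]
(φ ∨ φ) ∨ (φ → φ) = I ∨ I = I
In Bochvar's internal three-valued logic: φ ∨ φ = I ∨ I = I
φ → φ = I → I = I  [any arg is the third value ⇒ result is the third value]
(φ ∨ φ) ∨ (φ → φ) = I ∨ I = I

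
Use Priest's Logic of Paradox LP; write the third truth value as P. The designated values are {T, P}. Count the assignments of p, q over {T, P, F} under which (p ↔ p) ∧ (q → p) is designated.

8

Of the 9 assignments, 8 give a value in {T, P}.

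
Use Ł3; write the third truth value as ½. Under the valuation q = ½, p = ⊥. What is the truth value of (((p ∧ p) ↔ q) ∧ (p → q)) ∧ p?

⊥

p ∧ p = ⊥ ∧ ⊥ = ⊥
(p ∧ p) ↔ q = ⊥ ↔ ½ = ½
p → q = ⊥ → ½ = ⊤
((p ∧ p) ↔ q) ∧ (p → q) = ½ ∧ ⊤ = ½
(((p ∧ p) ↔ q) ∧ (p → q)) ∧ p = ½ ∧ ⊥ = ⊥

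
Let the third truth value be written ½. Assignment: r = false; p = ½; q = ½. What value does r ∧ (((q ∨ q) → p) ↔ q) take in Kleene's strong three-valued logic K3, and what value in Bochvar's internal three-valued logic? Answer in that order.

In Kleene's strong three-valued logic K3: q ∨ q = ½ ∨ ½ = ½
(q ∨ q) → p = ½ → ½ = ½  [¬½ ∨ ½]
((q ∨ q) → p) ↔ q = ½ ↔ ½ = ½
r ∧ (((q ∨ q) → p) ↔ q) = false ∧ ½ = false
In Bochvar's internal three-valued logic: q ∨ q = ½ ∨ ½ = ½
(q ∨ q) → p = ½ → ½ = ½  [any arg is the third value ⇒ result is the third value]
((q ∨ q) → p) ↔ q = ½ ↔ ½ = ½
r ∧ (((q ∨ q) → p) ↔ q) = false ∧ ½ = ½
They differ because Kleene's strong three-valued logic K3 and Bochvar's internal three-valued logic treat ½ differently under the binary connectives.

false; ½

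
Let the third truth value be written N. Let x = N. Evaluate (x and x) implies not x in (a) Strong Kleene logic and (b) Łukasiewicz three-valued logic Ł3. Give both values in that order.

In Strong Kleene logic: x and x = N and N = N
not x = not N = N
(x and x) implies not x = N implies N = N  [not N or N]
In Łukasiewicz three-valued logic Ł3: x and x = N and N = N
not x = not N = N
(x and x) implies not x = N implies N = True  [min(1, 1−½+½)]
They differ because Strong Kleene logic and Łukasiewicz three-valued logic Ł3 treat N differently under implication.

N; True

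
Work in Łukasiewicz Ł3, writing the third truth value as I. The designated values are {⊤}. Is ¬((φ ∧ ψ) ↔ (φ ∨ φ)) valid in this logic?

Countermodel: φ=⊤, ψ=⊤ gives ⊥, which is not designated.

No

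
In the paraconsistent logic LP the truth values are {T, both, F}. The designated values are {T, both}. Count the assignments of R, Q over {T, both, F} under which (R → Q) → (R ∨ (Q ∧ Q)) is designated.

Of the 9 assignments, 8 give a value in {T, both}.

8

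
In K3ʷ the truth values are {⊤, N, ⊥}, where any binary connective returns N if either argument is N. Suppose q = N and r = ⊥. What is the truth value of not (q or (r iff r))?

N

r iff r = ⊥ iff ⊥ = ⊤
q or (r iff r) = N or ⊤ = N
not (q or (r iff r)) = not N = N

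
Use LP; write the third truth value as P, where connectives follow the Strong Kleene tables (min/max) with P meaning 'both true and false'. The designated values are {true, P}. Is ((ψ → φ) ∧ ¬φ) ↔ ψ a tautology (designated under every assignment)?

Countermodel: ψ=true, φ=true gives false, which is not designated.

No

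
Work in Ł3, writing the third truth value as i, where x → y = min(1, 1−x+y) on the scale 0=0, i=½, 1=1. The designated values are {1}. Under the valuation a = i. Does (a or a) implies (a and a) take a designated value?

Yes

a or a = i or i = i
a and a = i and i = i
(a or a) implies (a and a) = i implies i = 1  [min(1, 1−½+½)]
1 ∈ {1}.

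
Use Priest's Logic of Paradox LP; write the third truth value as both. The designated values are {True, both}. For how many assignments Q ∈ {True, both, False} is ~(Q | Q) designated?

2

Q=True: False ·
Q=both: both ✓
Q=False: True ✓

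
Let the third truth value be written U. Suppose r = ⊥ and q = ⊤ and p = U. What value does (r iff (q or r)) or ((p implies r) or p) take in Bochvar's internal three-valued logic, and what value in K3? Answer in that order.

In Bochvar's internal three-valued logic: q or r = ⊤ or ⊥ = ⊤
r iff (q or r) = ⊥ iff ⊤ = ⊥
p implies r = U implies ⊥ = U  [any arg is the third value ⇒ result is the third value]
(p implies r) or p = U or U = U
(r iff (q or r)) or ((p implies r) or p) = ⊥ or U = U
In K3: q or r = ⊤ or ⊥ = ⊤
r iff (q or r) = ⊥ iff ⊤ = ⊥
p implies r = U implies ⊥ = U  [not U or ⊥]
(p implies r) or p = U or U = U
(r iff (q or r)) or ((p implies r) or p) = ⊥ or U = U

U; U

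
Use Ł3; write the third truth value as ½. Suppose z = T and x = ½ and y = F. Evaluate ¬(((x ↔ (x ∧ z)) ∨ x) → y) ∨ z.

x ∧ z = ½ ∧ T = ½
x ↔ (x ∧ z) = ½ ↔ ½ = T  [1 − |½−½|]
(x ↔ (x ∧ z)) ∨ x = T ∨ ½ = T
((x ↔ (x ∧ z)) ∨ x) → y = T → F = F
¬(((x ↔ (x ∧ z)) ∨ x) → y) = ¬F = T
¬(((x ↔ (x ∧ z)) ∨ x) → y) ∨ z = T ∨ T = T

T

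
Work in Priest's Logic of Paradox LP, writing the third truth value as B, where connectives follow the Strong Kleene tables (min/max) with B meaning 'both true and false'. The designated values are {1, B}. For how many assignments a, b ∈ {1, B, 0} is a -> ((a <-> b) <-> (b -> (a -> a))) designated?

8

Of the 9 assignments, 8 give a value in {1, B}.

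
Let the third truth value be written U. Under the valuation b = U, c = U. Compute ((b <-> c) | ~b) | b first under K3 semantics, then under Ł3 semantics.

In K3: b <-> c = U <-> U = U
~b = ~U = U
(b <-> c) | ~b = U | U = U
((b <-> c) | ~b) | b = U | U = U
In Ł3: b <-> c = U <-> U = ⊤
~b = ~U = U
(b <-> c) | ~b = ⊤ | U = ⊤
((b <-> c) | ~b) | b = ⊤ | U = ⊤
They differ because K3 and Ł3 treat U differently under implication.

U; ⊤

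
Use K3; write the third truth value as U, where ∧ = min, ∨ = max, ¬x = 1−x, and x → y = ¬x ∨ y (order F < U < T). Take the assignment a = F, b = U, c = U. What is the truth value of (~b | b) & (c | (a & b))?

U

~b = ~U = U
~b | b = U | U = U
a & b = F & U = F
c | (a & b) = U | F = U
(~b | b) & (c | (a & b)) = U & U = U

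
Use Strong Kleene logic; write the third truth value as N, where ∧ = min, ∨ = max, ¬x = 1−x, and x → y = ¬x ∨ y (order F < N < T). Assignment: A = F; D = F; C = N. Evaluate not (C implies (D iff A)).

F

D iff A = F iff F = T
C implies (D iff A) = N implies T = T  [not N or T]
not (C implies (D iff A)) = not T = F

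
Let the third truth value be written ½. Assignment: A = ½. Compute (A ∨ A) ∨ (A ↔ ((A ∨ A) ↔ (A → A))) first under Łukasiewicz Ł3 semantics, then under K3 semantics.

In Łukasiewicz Ł3: A ∨ A = ½ ∨ ½ = ½
A ∨ A = ½ ∨ ½ = ½
A → A = ½ → ½ = 1  [min(1, 1−½+½)]
(A ∨ A) ↔ (A → A) = ½ ↔ 1 = ½
A ↔ ((A ∨ A) ↔ (A → A)) = ½ ↔ ½ = 1
(A ∨ A) ∨ (A ↔ ((A ∨ A) ↔ (A → A))) = ½ ∨ 1 = 1
In K3: A ∨ A = ½ ∨ ½ = ½
A ∨ A = ½ ∨ ½ = ½
A → A = ½ → ½ = ½  [¬½ ∨ ½]
(A ∨ A) ↔ (A → A) = ½ ↔ ½ = ½
A ↔ ((A ∨ A) ↔ (A → A)) = ½ ↔ ½ = ½
(A ∨ A) ∨ (A ↔ ((A ∨ A) ↔ (A → A))) = ½ ∨ ½ = ½
They differ because Łukasiewicz Ł3 and K3 treat ½ differently under implication.

1; ½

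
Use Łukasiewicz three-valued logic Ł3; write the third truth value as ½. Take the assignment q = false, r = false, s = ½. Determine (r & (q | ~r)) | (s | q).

½

~r = ~false = true
q | ~r = false | true = true
r & (q | ~r) = false & true = false
s | q = ½ | false = ½
(r & (q | ~r)) | (s | q) = false | ½ = ½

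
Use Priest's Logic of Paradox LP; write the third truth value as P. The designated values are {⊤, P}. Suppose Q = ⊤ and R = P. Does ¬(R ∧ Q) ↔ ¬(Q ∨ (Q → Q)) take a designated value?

Yes

R ∧ Q = P ∧ ⊤ = P
¬(R ∧ Q) = ¬P = P
Q → Q = ⊤ → ⊤ = ⊤
Q ∨ (Q → Q) = ⊤ ∨ ⊤ = ⊤
¬(Q ∨ (Q → Q)) = ¬⊤ = ⊥
¬(R ∧ Q) ↔ ¬(Q ∨ (Q → Q)) = P ↔ ⊥ = P
P ∈ {⊤, P}.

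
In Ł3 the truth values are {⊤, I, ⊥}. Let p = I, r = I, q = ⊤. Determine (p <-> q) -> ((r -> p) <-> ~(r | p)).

⊤

p <-> q = I <-> ⊤ = I  [1 − |½−1|]
r -> p = I -> I = ⊤
r | p = I | I = I
~(r | p) = ~I = I
(r -> p) <-> ~(r | p) = ⊤ <-> I = I
(p <-> q) -> ((r -> p) <-> ~(r | p)) = I -> I = ⊤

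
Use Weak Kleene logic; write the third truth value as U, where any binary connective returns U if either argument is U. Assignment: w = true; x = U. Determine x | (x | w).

U

x | w = U | true = U
x | (x | w) = U | U = U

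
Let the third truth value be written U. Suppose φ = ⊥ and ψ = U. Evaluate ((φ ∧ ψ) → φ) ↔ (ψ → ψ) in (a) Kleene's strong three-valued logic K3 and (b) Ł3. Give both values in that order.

In Kleene's strong three-valued logic K3: φ ∧ ψ = ⊥ ∧ U = ⊥
(φ ∧ ψ) → φ = ⊥ → ⊥ = ⊤
ψ → ψ = U → U = U  [¬U ∨ U]
((φ ∧ ψ) → φ) ↔ (ψ → ψ) = ⊤ ↔ U = U
In Ł3: φ ∧ ψ = ⊥ ∧ U = ⊥
(φ ∧ ψ) → φ = ⊥ → ⊥ = ⊤
ψ → ψ = U → U = ⊤  [min(1, 1−½+½)]
((φ ∧ ψ) → φ) ↔ (ψ → ψ) = ⊤ ↔ ⊤ = ⊤
They differ because Kleene's strong three-valued logic K3 and Ł3 treat U differently under implication.

U; ⊤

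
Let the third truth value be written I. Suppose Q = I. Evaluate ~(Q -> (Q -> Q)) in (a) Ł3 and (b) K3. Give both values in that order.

In Ł3: Q -> Q = I -> I = True
Q -> (Q -> Q) = I -> True = True
~(Q -> (Q -> Q)) = ~True = False
In K3: Q -> Q = I -> I = I
Q -> (Q -> Q) = I -> I = I
~(Q -> (Q -> Q)) = ~I = I
They differ because Ł3 and K3 treat I differently under implication.

False; I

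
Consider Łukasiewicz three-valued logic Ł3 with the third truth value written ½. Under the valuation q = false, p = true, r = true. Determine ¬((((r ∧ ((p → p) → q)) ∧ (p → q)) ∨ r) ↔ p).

p → p = true → true = true
(p → p) → q = true → false = false
r ∧ ((p → p) → q) = true ∧ false = false
p → q = true → false = false
(r ∧ ((p → p) → q)) ∧ (p → q) = false ∧ false = false
((r ∧ ((p → p) → q)) ∧ (p → q)) ∨ r = false ∨ true = true
(((r ∧ ((p → p) → q)) ∧ (p → q)) ∨ r) ↔ p = true ↔ true = true
¬((((r ∧ ((p → p) → q)) ∧ (p → q)) ∨ r) ↔ p) = ¬true = false

false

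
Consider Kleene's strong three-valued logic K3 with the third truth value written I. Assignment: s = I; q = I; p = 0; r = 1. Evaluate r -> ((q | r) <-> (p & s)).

0

q | r = I | 1 = 1
p & s = 0 & I = 0
(q | r) <-> (p & s) = 1 <-> 0 = 0
r -> ((q | r) <-> (p & s)) = 1 -> 0 = 0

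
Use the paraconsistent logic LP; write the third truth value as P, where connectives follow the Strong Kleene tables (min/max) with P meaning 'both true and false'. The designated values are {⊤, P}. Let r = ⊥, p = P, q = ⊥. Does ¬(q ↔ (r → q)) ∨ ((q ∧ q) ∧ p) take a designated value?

r → q = ⊥ → ⊥ = ⊤
q ↔ (r → q) = ⊥ ↔ ⊤ = ⊥
¬(q ↔ (r → q)) = ¬⊥ = ⊤
q ∧ q = ⊥ ∧ ⊥ = ⊥
(q ∧ q) ∧ p = ⊥ ∧ P = ⊥
¬(q ↔ (r → q)) ∨ ((q ∧ q) ∧ p) = ⊤ ∨ ⊥ = ⊤
⊤ ∈ {⊤, P}.

Yes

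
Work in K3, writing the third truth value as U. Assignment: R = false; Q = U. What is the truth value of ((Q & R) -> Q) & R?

Q & R = U & false = false
(Q & R) -> Q = false -> U = true  [~false | U]
((Q & R) -> Q) & R = true & false = false

false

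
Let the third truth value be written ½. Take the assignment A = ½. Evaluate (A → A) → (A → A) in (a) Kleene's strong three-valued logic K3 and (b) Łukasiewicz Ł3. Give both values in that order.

½; T

In Kleene's strong three-valued logic K3: A → A = ½ → ½ = ½  [¬½ ∨ ½]
A → A = ½ → ½ = ½
(A → A) → (A → A) = ½ → ½ = ½
In Łukasiewicz Ł3: A → A = ½ → ½ = T  [min(1, 1−½+½)]
A → A = ½ → ½ = T
(A → A) → (A → A) = T → T = T
They differ because Kleene's strong three-valued logic K3 and Łukasiewicz Ł3 treat ½ differently under implication.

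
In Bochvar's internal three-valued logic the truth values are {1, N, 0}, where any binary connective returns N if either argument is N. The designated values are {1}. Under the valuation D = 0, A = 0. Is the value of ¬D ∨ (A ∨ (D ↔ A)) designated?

¬D = ¬0 = 1
D ↔ A = 0 ↔ 0 = 1
A ∨ (D ↔ A) = 0 ∨ 1 = 1
¬D ∨ (A ∨ (D ↔ A)) = 1 ∨ 1 = 1
1 ∈ {1}.

Yes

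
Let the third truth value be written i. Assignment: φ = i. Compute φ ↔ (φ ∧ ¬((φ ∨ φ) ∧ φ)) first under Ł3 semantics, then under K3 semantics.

In Ł3: φ ∨ φ = i ∨ i = i
(φ ∨ φ) ∧ φ = i ∧ i = i
¬((φ ∨ φ) ∧ φ) = ¬i = i
φ ∧ ¬((φ ∨ φ) ∧ φ) = i ∧ i = i
φ ↔ (φ ∧ ¬((φ ∨ φ) ∧ φ)) = i ↔ i = 1
In K3: φ ∨ φ = i ∨ i = i
(φ ∨ φ) ∧ φ = i ∧ i = i
¬((φ ∨ φ) ∧ φ) = ¬i = i
φ ∧ ¬((φ ∨ φ) ∧ φ) = i ∧ i = i
φ ↔ (φ ∧ ¬((φ ∨ φ) ∧ φ)) = i ↔ i = i
They differ because Ł3 and K3 treat i differently under implication.

1; i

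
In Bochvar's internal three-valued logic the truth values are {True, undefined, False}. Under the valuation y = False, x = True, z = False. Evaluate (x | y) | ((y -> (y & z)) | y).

True

x | y = True | False = True
y & z = False & False = False
y -> (y & z) = False -> False = True
(y -> (y & z)) | y = True | False = True
(x | y) | ((y -> (y & z)) | y) = True | True = True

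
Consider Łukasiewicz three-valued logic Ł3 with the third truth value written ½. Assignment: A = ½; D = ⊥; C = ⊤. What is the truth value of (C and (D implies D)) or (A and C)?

D implies D = ⊥ implies ⊥ = ⊤
C and (D implies D) = ⊤ and ⊤ = ⊤
A and C = ½ and ⊤ = ½
(C and (D implies D)) or (A and C) = ⊤ or ½ = ⊤

⊤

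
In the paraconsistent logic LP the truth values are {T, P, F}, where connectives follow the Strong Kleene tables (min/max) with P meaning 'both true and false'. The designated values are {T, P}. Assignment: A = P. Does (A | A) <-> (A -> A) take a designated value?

Yes

A | A = P | P = P
A -> A = P -> P = P
(A | A) <-> (A -> A) = P <-> P = P
P ∈ {T, P}.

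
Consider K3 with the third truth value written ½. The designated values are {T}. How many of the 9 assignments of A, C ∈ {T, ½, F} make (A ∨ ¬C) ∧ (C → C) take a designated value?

4

Designated under: (A=T, C=T); (A=T, C=F); (A=½, C=F); (A=F, C=F).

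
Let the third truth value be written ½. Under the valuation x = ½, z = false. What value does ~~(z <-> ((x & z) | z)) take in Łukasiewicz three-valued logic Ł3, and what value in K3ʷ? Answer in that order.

true; ½

In Łukasiewicz three-valued logic Ł3: x & z = ½ & false = false
(x & z) | z = false | false = false
z <-> ((x & z) | z) = false <-> false = true
~(z <-> ((x & z) | z)) = ~true = false
~~(z <-> ((x & z) | z)) = ~false = true
In K3ʷ: x & z = ½ & false = ½
(x & z) | z = ½ | false = ½
z <-> ((x & z) | z) = false <-> ½ = ½
~(z <-> ((x & z) | z)) = ~½ = ½
~~(z <-> ((x & z) | z)) = ~½ = ½
They differ because Łukasiewicz three-valued logic Ł3 and K3ʷ treat ½ differently under the binary connectives.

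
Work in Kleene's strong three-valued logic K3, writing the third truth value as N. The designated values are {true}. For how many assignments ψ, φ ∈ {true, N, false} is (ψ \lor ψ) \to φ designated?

5

Of the 9 assignments, 5 give a value in {true}.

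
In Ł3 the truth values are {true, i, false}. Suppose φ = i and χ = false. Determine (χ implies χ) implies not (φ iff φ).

false

χ implies χ = false implies false = true
φ iff φ = i iff i = true  [1 − |½−½|]
not (φ iff φ) = not true = false
(χ implies χ) implies not (φ iff φ) = true implies false = false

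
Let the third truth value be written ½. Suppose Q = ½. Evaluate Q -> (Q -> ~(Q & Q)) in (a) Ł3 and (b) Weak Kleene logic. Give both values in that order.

⊤; ½

In Ł3: Q & Q = ½ & ½ = ½
~(Q & Q) = ~½ = ½
Q -> ~(Q & Q) = ½ -> ½ = ⊤  [min(1, 1−½+½)]
Q -> (Q -> ~(Q & Q)) = ½ -> ⊤ = ⊤
In Weak Kleene logic: Q & Q = ½ & ½ = ½
~(Q & Q) = ~½ = ½
Q -> ~(Q & Q) = ½ -> ½ = ½
Q -> (Q -> ~(Q & Q)) = ½ -> ½ = ½
They differ because Ł3 and Weak Kleene logic treat ½ differently under the binary connectives.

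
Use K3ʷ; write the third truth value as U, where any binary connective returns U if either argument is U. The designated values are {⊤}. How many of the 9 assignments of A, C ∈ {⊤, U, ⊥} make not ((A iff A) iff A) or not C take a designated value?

3

Designated under: (A=⊤, C=⊥); (A=⊥, C=⊤); (A=⊥, C=⊥).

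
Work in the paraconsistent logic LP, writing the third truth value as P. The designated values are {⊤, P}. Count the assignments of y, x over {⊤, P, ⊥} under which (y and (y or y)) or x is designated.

8

Of the 9 assignments, 8 give a value in {⊤, P}.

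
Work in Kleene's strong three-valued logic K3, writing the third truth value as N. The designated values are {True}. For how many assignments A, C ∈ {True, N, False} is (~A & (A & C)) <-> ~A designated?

Designated under: (A=True, C=True); (A=True, C=N); (A=True, C=False).

3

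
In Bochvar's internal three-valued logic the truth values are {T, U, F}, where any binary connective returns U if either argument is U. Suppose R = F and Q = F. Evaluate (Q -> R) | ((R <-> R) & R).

T

Q -> R = F -> F = T
R <-> R = F <-> F = T
(R <-> R) & R = T & F = F
(Q -> R) | ((R <-> R) & R) = T | F = T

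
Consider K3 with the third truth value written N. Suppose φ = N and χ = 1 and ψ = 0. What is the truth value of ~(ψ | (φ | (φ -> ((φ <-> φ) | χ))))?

φ <-> φ = N <-> N = N
(φ <-> φ) | χ = N | 1 = 1
φ -> ((φ <-> φ) | χ) = N -> 1 = 1  [~N | 1]
φ | (φ -> ((φ <-> φ) | χ)) = N | 1 = 1
ψ | (φ | (φ -> ((φ <-> φ) | χ))) = 0 | 1 = 1
~(ψ | (φ | (φ -> ((φ <-> φ) | χ)))) = ~1 = 0

0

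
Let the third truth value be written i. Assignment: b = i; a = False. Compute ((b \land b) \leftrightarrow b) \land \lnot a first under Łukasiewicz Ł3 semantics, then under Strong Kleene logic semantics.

True; i

In Łukasiewicz Ł3: b \land b = i \land i = i
(b \land b) \leftrightarrow b = i \leftrightarrow i = True  [1 − |½−½|]
\lnot a = \lnot False = True
((b \land b) \leftrightarrow b) \land \lnot a = True \land True = True
In Strong Kleene logic: b \land b = i \land i = i
(b \land b) \leftrightarrow b = i \leftrightarrow i = i
\lnot a = \lnot False = True
((b \land b) \leftrightarrow b) \land \lnot a = i \land True = i
They differ because Łukasiewicz Ł3 and Strong Kleene logic treat i differently under implication.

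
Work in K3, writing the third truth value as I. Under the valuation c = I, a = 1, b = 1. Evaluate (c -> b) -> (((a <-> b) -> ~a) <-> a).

0

c -> b = I -> 1 = 1  [~I | 1]
a <-> b = 1 <-> 1 = 1
~a = ~1 = 0
(a <-> b) -> ~a = 1 -> 0 = 0
((a <-> b) -> ~a) <-> a = 0 <-> 1 = 0
(c -> b) -> (((a <-> b) -> ~a) <-> a) = 1 -> 0 = 0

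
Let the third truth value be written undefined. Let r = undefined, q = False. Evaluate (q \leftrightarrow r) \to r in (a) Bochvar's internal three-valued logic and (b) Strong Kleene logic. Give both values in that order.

In Bochvar's internal three-valued logic: q \leftrightarrow r = False \leftrightarrow undefined = undefined
(q \leftrightarrow r) \to r = undefined \to undefined = undefined  [any arg is the third value ⇒ result is the third value]
In Strong Kleene logic: q \leftrightarrow r = False \leftrightarrow undefined = undefined
(q \leftrightarrow r) \to r = undefined \to undefined = undefined

undefined; undefined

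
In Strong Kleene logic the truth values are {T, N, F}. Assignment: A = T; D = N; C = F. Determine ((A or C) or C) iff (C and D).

A or C = T or F = T
(A or C) or C = T or F = T
C and D = F and N = F
((A or C) or C) iff (C and D) = T iff F = F

F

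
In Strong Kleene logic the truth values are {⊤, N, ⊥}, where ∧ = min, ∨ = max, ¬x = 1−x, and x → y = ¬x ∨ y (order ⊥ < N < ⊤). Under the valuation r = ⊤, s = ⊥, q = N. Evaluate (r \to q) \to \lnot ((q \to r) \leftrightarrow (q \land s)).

⊤

r \to q = ⊤ \to N = N  [\lnot ⊤ \lor N]
q \to r = N \to ⊤ = ⊤
q \land s = N \land ⊥ = ⊥
(q \to r) \leftrightarrow (q \land s) = ⊤ \leftrightarrow ⊥ = ⊥
\lnot ((q \to r) \leftrightarrow (q \land s)) = \lnot ⊥ = ⊤
(r \to q) \to \lnot ((q \to r) \leftrightarrow (q \land s)) = N \to ⊤ = ⊤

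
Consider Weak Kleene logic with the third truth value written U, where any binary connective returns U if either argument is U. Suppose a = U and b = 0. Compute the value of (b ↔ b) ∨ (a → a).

U

b ↔ b = 0 ↔ 0 = 1
a → a = U → U = U  [any arg is the third value ⇒ result is the third value]
(b ↔ b) ∨ (a → a) = 1 ∨ U = U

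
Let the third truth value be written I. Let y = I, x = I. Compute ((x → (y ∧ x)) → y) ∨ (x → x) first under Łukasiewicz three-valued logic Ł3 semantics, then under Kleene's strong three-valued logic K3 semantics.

In Łukasiewicz three-valued logic Ł3: y ∧ x = I ∧ I = I
x → (y ∧ x) = I → I = True  [min(1, 1−½+½)]
(x → (y ∧ x)) → y = True → I = I
x → x = I → I = True
((x → (y ∧ x)) → y) ∨ (x → x) = I ∨ True = True
In Kleene's strong three-valued logic K3: y ∧ x = I ∧ I = I
x → (y ∧ x) = I → I = I
(x → (y ∧ x)) → y = I → I = I
x → x = I → I = I
((x → (y ∧ x)) → y) ∨ (x → x) = I ∨ I = I
They differ because Łukasiewicz three-valued logic Ł3 and Kleene's strong three-valued logic K3 treat I differently under implication.

True; I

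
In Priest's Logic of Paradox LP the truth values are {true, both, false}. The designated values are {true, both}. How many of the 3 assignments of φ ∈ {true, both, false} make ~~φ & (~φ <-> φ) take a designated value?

1

φ=true: false ·
φ=both: both ✓
φ=false: false ·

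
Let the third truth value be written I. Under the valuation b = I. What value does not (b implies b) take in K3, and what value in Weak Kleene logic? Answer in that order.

In K3: b implies b = I implies I = I  [not I or I]
not (b implies b) = not I = I
In Weak Kleene logic: b implies b = I implies I = I
not (b implies b) = not I = I

I; I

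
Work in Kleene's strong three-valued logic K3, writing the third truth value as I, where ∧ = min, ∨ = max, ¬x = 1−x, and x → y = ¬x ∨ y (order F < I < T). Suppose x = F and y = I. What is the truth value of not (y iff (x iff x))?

I

x iff x = F iff F = T
y iff (x iff x) = I iff T = I
not (y iff (x iff x)) = not I = I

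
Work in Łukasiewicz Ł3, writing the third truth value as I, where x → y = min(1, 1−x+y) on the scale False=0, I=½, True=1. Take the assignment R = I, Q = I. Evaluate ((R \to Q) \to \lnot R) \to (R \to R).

R \to Q = I \to I = True
\lnot R = \lnot I = I
(R \to Q) \to \lnot R = True \to I = I
R \to R = I \to I = True
((R \to Q) \to \lnot R) \to (R \to R) = I \to True = True

True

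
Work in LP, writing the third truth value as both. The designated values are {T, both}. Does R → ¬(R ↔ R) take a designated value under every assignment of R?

No

Countermodel: R=T gives F, which is not designated.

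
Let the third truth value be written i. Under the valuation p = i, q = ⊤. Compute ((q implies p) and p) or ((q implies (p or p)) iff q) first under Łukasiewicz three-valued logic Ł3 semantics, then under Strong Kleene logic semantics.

In Łukasiewicz three-valued logic Ł3: q implies p = ⊤ implies i = i
(q implies p) and p = i and i = i
p or p = i or i = i
q implies (p or p) = ⊤ implies i = i
(q implies (p or p)) iff q = i iff ⊤ = i
((q implies p) and p) or ((q implies (p or p)) iff q) = i or i = i
In Strong Kleene logic: q implies p = ⊤ implies i = i
(q implies p) and p = i and i = i
p or p = i or i = i
q implies (p or p) = ⊤ implies i = i
(q implies (p or p)) iff q = i iff ⊤ = i
((q implies p) and p) or ((q implies (p or p)) iff q) = i or i = i

i; i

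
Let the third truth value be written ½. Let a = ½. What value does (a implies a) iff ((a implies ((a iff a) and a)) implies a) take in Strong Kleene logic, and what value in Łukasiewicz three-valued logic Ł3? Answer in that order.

In Strong Kleene logic: a implies a = ½ implies ½ = ½  [not ½ or ½]
a iff a = ½ iff ½ = ½
(a iff a) and a = ½ and ½ = ½
a implies ((a iff a) and a) = ½ implies ½ = ½
(a implies ((a iff a) and a)) implies a = ½ implies ½ = ½
(a implies a) iff ((a implies ((a iff a) and a)) implies a) = ½ iff ½ = ½
In Łukasiewicz three-valued logic Ł3: a implies a = ½ implies ½ = ⊤  [min(1, 1−½+½)]
a iff a = ½ iff ½ = ⊤
(a iff a) and a = ⊤ and ½ = ½
a implies ((a iff a) and a) = ½ implies ½ = ⊤
(a implies ((a iff a) and a)) implies a = ⊤ implies ½ = ½
(a implies a) iff ((a implies ((a iff a) and a)) implies a) = ⊤ iff ½ = ½

½; ½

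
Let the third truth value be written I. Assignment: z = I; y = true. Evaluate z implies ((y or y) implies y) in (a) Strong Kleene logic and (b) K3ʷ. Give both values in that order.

In Strong Kleene logic: y or y = true or true = true
(y or y) implies y = true implies true = true
z implies ((y or y) implies y) = I implies true = true  [not I or true]
In K3ʷ: y or y = true or true = true
(y or y) implies y = true implies true = true
z implies ((y or y) implies y) = I implies true = I  [any arg is the third value ⇒ result is the third value]
They differ because Strong Kleene logic and K3ʷ treat I differently under the binary connectives.

true; I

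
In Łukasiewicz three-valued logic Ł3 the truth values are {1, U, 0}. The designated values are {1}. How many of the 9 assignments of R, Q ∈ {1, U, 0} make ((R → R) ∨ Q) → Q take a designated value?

3

Designated under: (R=1, Q=1); (R=U, Q=1); (R=0, Q=1).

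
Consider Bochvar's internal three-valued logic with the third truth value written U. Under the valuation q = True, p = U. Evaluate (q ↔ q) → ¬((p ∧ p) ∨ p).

U

q ↔ q = True ↔ True = True
p ∧ p = U ∧ U = U
(p ∧ p) ∨ p = U ∨ U = U
¬((p ∧ p) ∨ p) = ¬U = U
(q ↔ q) → ¬((p ∧ p) ∨ p) = True → U = U  [any arg is the third value ⇒ result is the third value]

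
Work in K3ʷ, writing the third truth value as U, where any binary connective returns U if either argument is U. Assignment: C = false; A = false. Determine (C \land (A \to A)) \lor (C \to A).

A \to A = false \to false = true
C \land (A \to A) = false \land true = false
C \to A = false \to false = true
(C \land (A \to A)) \lor (C \to A) = false \lor true = true

true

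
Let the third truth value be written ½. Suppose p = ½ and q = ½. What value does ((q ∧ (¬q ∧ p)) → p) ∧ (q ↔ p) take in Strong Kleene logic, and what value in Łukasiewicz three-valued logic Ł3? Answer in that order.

½; 1

In Strong Kleene logic: ¬q = ¬½ = ½
¬q ∧ p = ½ ∧ ½ = ½
q ∧ (¬q ∧ p) = ½ ∧ ½ = ½
(q ∧ (¬q ∧ p)) → p = ½ → ½ = ½  [¬½ ∨ ½]
q ↔ p = ½ ↔ ½ = ½
((q ∧ (¬q ∧ p)) → p) ∧ (q ↔ p) = ½ ∧ ½ = ½
In Łukasiewicz three-valued logic Ł3: ¬q = ¬½ = ½
¬q ∧ p = ½ ∧ ½ = ½
q ∧ (¬q ∧ p) = ½ ∧ ½ = ½
(q ∧ (¬q ∧ p)) → p = ½ → ½ = 1  [min(1, 1−½+½)]
q ↔ p = ½ ↔ ½ = 1
((q ∧ (¬q ∧ p)) → p) ∧ (q ↔ p) = 1 ∧ 1 = 1
They differ because Strong Kleene logic and Łukasiewicz three-valued logic Ł3 treat ½ differently under implication.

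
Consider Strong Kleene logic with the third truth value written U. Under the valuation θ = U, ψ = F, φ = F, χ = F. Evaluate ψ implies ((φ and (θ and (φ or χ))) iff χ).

φ or χ = F or F = F
θ and (φ or χ) = U and F = F
φ and (θ and (φ or χ)) = F and F = F
(φ and (θ and (φ or χ))) iff χ = F iff F = T
ψ implies ((φ and (θ and (φ or χ))) iff χ) = F implies T = T

T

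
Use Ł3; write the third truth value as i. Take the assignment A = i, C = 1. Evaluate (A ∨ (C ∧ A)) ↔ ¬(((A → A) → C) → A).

1

C ∧ A = 1 ∧ i = i
A ∨ (C ∧ A) = i ∨ i = i
A → A = i → i = 1  [min(1, 1−½+½)]
(A → A) → C = 1 → 1 = 1
((A → A) → C) → A = 1 → i = i
¬(((A → A) → C) → A) = ¬i = i
(A ∨ (C ∧ A)) ↔ ¬(((A → A) → C) → A) = i ↔ i = 1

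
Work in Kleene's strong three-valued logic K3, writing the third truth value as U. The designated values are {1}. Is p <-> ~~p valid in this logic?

No

Countermodel: p=U gives U, which is not designated.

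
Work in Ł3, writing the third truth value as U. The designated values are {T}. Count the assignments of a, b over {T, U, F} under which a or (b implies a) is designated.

Of the 9 assignments, 6 give a value in {T}.

6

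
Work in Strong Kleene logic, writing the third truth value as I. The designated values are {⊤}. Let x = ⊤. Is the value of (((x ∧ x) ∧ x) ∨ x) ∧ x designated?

x ∧ x = ⊤ ∧ ⊤ = ⊤
(x ∧ x) ∧ x = ⊤ ∧ ⊤ = ⊤
((x ∧ x) ∧ x) ∨ x = ⊤ ∨ ⊤ = ⊤
(((x ∧ x) ∧ x) ∨ x) ∧ x = ⊤ ∧ ⊤ = ⊤
⊤ ∈ {⊤}.

Yes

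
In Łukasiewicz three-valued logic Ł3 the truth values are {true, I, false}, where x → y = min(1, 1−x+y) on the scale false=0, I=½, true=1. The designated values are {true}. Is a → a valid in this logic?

Yes

Every assignment of a over {true, I, false} gives a value in {true}.
In particular, with a=I: a → a = true.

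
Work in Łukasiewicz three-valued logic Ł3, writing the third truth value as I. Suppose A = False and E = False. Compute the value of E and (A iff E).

False

A iff E = False iff False = True
E and (A iff E) = False and True = False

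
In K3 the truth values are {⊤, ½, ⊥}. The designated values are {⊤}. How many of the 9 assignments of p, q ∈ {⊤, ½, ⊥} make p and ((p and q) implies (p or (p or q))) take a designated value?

Designated under: (p=⊤, q=⊤); (p=⊤, q=½); (p=⊤, q=⊥).

3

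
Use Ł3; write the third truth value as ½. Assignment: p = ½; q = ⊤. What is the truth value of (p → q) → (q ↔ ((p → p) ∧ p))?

p → q = ½ → ⊤ = ⊤  [min(1, 1−½+1)]
p → p = ½ → ½ = ⊤
(p → p) ∧ p = ⊤ ∧ ½ = ½
q ↔ ((p → p) ∧ p) = ⊤ ↔ ½ = ½
(p → q) → (q ↔ ((p → p) ∧ p)) = ⊤ → ½ = ½

½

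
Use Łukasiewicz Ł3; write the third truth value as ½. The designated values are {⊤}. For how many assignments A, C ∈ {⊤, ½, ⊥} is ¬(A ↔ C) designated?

Designated under: (A=⊤, C=⊥); (A=⊥, C=⊤).

2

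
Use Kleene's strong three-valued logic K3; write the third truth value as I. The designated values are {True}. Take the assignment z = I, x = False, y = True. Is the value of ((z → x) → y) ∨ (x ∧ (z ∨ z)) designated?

z → x = I → False = I
(z → x) → y = I → True = True
z ∨ z = I ∨ I = I
x ∧ (z ∨ z) = False ∧ I = False
((z → x) → y) ∨ (x ∧ (z ∨ z)) = True ∨ False = True
True ∈ {True}.

Yes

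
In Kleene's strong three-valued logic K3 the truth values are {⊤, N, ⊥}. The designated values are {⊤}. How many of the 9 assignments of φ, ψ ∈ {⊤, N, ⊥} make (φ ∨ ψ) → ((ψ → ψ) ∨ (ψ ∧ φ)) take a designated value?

6

Of the 9 assignments, 6 give a value in {⊤}.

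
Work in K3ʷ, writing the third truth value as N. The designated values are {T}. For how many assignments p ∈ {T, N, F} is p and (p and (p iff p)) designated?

p=T: T ✓
p=N: N ·
p=F: F ·

1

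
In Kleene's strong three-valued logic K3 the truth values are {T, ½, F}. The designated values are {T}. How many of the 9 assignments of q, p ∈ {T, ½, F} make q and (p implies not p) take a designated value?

1

Designated under: (q=T, p=F).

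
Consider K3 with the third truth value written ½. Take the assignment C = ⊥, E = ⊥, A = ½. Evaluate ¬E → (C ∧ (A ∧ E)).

⊥

¬E = ¬⊥ = ⊤
A ∧ E = ½ ∧ ⊥ = ⊥
C ∧ (A ∧ E) = ⊥ ∧ ⊥ = ⊥
¬E → (C ∧ (A ∧ E)) = ⊤ → ⊥ = ⊥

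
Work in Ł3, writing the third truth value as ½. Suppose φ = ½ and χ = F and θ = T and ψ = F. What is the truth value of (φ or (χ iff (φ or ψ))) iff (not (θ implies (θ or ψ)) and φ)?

φ or ψ = ½ or F = ½
χ iff (φ or ψ) = F iff ½ = ½  [1 − |0−½|]
φ or (χ iff (φ or ψ)) = ½ or ½ = ½
θ or ψ = T or F = T
θ implies (θ or ψ) = T implies T = T
not (θ implies (θ or ψ)) = not T = F
not (θ implies (θ or ψ)) and φ = F and ½ = F
(φ or (χ iff (φ or ψ))) iff (not (θ implies (θ or ψ)) and φ) = ½ iff F = ½

½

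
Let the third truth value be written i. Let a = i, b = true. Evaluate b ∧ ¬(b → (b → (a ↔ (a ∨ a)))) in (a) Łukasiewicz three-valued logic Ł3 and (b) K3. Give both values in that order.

In Łukasiewicz three-valued logic Ł3: a ∨ a = i ∨ i = i
a ↔ (a ∨ a) = i ↔ i = true  [1 − |½−½|]
b → (a ↔ (a ∨ a)) = true → true = true
b → (b → (a ↔ (a ∨ a))) = true → true = true
¬(b → (b → (a ↔ (a ∨ a)))) = ¬true = false
b ∧ ¬(b → (b → (a ↔ (a ∨ a)))) = true ∧ false = false
In K3: a ∨ a = i ∨ i = i
a ↔ (a ∨ a) = i ↔ i = i
b → (a ↔ (a ∨ a)) = true → i = i
b → (b → (a ↔ (a ∨ a))) = true → i = i
¬(b → (b → (a ↔ (a ∨ a)))) = ¬i = i
b ∧ ¬(b → (b → (a ↔ (a ∨ a)))) = true ∧ i = i
They differ because Łukasiewicz three-valued logic Ł3 and K3 treat i differently under implication.

false; i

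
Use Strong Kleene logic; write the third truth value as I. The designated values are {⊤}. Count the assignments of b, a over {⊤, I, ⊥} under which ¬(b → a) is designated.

Designated under: (b=⊤, a=⊥).

1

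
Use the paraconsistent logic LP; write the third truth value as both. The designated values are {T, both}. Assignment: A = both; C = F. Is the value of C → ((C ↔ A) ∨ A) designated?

C ↔ A = F ↔ both = both
(C ↔ A) ∨ A = both ∨ both = both
C → ((C ↔ A) ∨ A) = F → both = T
T ∈ {T, both}.

Yes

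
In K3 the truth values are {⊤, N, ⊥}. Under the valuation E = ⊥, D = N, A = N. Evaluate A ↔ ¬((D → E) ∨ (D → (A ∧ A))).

N

D → E = N → ⊥ = N  [¬N ∨ ⊥]
A ∧ A = N ∧ N = N
D → (A ∧ A) = N → N = N
(D → E) ∨ (D → (A ∧ A)) = N ∨ N = N
¬((D → E) ∨ (D → (A ∧ A))) = ¬N = N
A ↔ ¬((D → E) ∨ (D → (A ∧ A))) = N ↔ N = N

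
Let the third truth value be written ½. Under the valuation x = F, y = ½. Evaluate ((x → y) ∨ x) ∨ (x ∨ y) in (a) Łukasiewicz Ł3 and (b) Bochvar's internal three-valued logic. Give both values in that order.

In Łukasiewicz Ł3: x → y = F → ½ = T  [min(1, 1−0+½)]
(x → y) ∨ x = T ∨ F = T
x ∨ y = F ∨ ½ = ½
((x → y) ∨ x) ∨ (x ∨ y) = T ∨ ½ = T
In Bochvar's internal three-valued logic: x → y = F → ½ = ½
(x → y) ∨ x = ½ ∨ F = ½
x ∨ y = F ∨ ½ = ½
((x → y) ∨ x) ∨ (x ∨ y) = ½ ∨ ½ = ½
They differ because Łukasiewicz Ł3 and Bochvar's internal three-valued logic treat ½ differently under the binary connectives.

T; ½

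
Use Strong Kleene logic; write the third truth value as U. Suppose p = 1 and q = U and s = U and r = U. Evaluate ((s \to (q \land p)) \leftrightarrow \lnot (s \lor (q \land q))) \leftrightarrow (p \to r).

U

q \land p = U \land 1 = U
s \to (q \land p) = U \to U = U  [\lnot U \lor U]
q \land q = U \land U = U
s \lor (q \land q) = U \lor U = U
\lnot (s \lor (q \land q)) = \lnot U = U
(s \to (q \land p)) \leftrightarrow \lnot (s \lor (q \land q)) = U \leftrightarrow U = U
p \to r = 1 \to U = U
((s \to (q \land p)) \leftrightarrow \lnot (s \lor (q \land q))) \leftrightarrow (p \to r) = U \leftrightarrow U = U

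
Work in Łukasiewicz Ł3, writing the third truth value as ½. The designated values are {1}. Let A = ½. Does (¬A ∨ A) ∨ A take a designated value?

¬A = ¬½ = ½
¬A ∨ A = ½ ∨ ½ = ½
(¬A ∨ A) ∨ A = ½ ∨ ½ = ½
½ ∉ {1}.

No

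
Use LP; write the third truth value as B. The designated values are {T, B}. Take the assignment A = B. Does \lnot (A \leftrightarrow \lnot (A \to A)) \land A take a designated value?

A \to A = B \to B = B  [\lnot B \lor B]
\lnot (A \to A) = \lnot B = B
A \leftrightarrow \lnot (A \to A) = B \leftrightarrow B = B
\lnot (A \leftrightarrow \lnot (A \to A)) = \lnot B = B
\lnot (A \leftrightarrow \lnot (A \to A)) \land A = B \land B = B
B ∈ {T, B}.

Yes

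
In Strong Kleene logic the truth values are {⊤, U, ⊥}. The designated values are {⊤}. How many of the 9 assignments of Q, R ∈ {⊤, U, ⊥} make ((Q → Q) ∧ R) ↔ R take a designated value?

5

Of the 9 assignments, 5 give a value in {⊤}.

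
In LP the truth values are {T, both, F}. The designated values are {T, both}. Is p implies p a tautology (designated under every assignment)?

Yes

Every assignment of p over {T, both, F} gives a value in {T, both}.
In particular, with p=both: p implies p = both.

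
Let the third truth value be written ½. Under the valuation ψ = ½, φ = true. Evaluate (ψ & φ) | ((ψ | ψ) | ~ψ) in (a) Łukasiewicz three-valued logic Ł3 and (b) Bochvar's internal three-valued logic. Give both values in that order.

½; ½

In Łukasiewicz three-valued logic Ł3: ψ & φ = ½ & true = ½
ψ | ψ = ½ | ½ = ½
~ψ = ~½ = ½
(ψ | ψ) | ~ψ = ½ | ½ = ½
(ψ & φ) | ((ψ | ψ) | ~ψ) = ½ | ½ = ½
In Bochvar's internal three-valued logic: ψ & φ = ½ & true = ½
ψ | ψ = ½ | ½ = ½
~ψ = ~½ = ½
(ψ | ψ) | ~ψ = ½ | ½ = ½
(ψ & φ) | ((ψ | ψ) | ~ψ) = ½ | ½ = ½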